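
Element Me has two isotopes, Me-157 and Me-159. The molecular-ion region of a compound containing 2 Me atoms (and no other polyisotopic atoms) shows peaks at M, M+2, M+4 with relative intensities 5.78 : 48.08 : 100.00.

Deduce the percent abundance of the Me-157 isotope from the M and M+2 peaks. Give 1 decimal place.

19.4%

Write p for the Me-157 fraction. I(M+2)/I(M) = [C(2,1)·p^1·(1−p)] / p^2 = 2·(1−p)/p = 48.08/5.78 = 8.3183
(1−p)/p = 8.3183/2 = 4.1592  ⇒  p = 1/(1 + 4.1592) = 0.1938
Me-157: 19.4%, Me-159: 80.6%.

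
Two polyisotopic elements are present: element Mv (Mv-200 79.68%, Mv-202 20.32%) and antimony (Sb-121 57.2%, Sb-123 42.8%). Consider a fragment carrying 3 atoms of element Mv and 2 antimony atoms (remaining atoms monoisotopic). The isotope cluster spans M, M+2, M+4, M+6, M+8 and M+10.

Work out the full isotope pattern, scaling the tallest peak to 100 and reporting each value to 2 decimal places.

Element Mv pattern (n=3): 0.50588054 : 0.38702909 : 0.09870019 : 0.00839018
Antimony pattern (n=2): 0.327184 : 0.489632 : 0.183184
Convolve the two distributions (both contribute in 2-u steps):
  M: 0.50588054×0.327184 = 0.165516
  M+2: 0.50588054×0.489632 + 0.38702909×0.327184 = 0.374325
  M+4: 0.50588054×0.183184 + 0.38702909×0.489632 + 0.09870019×0.327184 = 0.314464
  M+6: 0.38702909×0.183184 + 0.09870019×0.489632 + 0.00839018×0.327184 = 0.121969
  M+8: 0.09870019×0.183184 + 0.00839018×0.489632 = 0.022188
  M+10: 0.00839018×0.183184 = 0.001537
Scale to base peak (0.374325) = 100: 44.22 : 100.00 : 84.01 : 32.58 : 5.93 : 0.41

44.22 : 100.00 : 84.01 : 32.58 : 5.93 : 0.41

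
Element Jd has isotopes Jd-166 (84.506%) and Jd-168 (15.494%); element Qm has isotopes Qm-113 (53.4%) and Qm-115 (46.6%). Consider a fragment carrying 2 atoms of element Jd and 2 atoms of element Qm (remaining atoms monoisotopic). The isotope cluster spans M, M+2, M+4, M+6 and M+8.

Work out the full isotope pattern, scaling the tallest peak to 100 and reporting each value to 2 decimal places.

47.35 : 100.00 : 67.95 : 16.00 : 1.21

Element Jd pattern (n=2): 0.7141264 : 0.26186719 : 0.0240064
Element Qm pattern (n=2): 0.285156 : 0.497688 : 0.217156
Convolve the two distributions (both contribute in 2-u steps):
  M: 0.7141264×0.285156 = 0.203637
  M+2: 0.7141264×0.497688 + 0.26186719×0.285156 = 0.430085
  M+4: 0.7141264×0.217156 + 0.26186719×0.497688 + 0.0240064×0.285156 = 0.292251
  M+6: 0.26186719×0.217156 + 0.0240064×0.497688 = 0.068814
  M+8: 0.0240064×0.217156 = 0.005213
Scale to base peak (0.430085) = 100: 47.35 : 100.00 : 67.95 : 16.00 : 1.21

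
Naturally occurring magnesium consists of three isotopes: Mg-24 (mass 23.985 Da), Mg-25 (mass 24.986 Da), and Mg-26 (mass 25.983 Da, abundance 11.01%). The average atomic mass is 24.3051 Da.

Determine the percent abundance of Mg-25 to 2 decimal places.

Let x and y be the fractions of Mg-24 and Mg-25. Then x + y = 1 − 0.1101 = 0.8899 and 23.985x + 24.986y = 24.3051 − 0.1101×25.983 = 21.4443717.
Substituting: 23.985x + 24.986(0.8899 − x) = 21.4443717
(23.985 − 24.986)x = -0.7906697  ⇒  x = 0.78988, y = 0.10002
Mg-24: 78.99%, Mg-25: 10.00%.

10.00%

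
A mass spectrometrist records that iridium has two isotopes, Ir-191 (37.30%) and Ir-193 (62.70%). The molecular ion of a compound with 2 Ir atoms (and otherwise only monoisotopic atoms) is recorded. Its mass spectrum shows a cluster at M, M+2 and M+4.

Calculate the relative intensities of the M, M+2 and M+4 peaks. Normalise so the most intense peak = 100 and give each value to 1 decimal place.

29.7 : 100.0 : 84.0

Expanding (0.3730 + 0.6270)^2:
P(M) = 0.3730^2 = 0.139129
P(M+2) = 2 × 0.3730^1 × 0.6270^1 = 0.467742
P(M+4) = 0.6270^2 = 0.393129
The M+2 peak is largest (0.467742); scaling to 100 gives 29.7 : 100.0 : 84.0.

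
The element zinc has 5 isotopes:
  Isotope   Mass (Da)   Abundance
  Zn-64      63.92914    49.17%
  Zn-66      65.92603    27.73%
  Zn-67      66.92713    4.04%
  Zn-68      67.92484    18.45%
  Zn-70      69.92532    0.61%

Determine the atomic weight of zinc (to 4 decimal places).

Average mass = Σ (abundance × isotope mass) = 0.4917 × 63.92914 + 0.2773 × 65.92603 + 0.0404 × 66.92713 + 0.1845 × 67.92484 + 0.0061 × 69.92532
= 31.433958 + 18.281288 + 2.703856 + 12.532133 + 0.426544 = 65.377779 Da

65.3778 Da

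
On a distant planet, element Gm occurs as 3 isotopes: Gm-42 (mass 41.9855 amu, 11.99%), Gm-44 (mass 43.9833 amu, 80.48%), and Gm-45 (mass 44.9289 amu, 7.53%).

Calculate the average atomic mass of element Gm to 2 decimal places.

Average mass = Σ (abundance × isotope mass) = 0.1199 × 41.9855 + 0.8048 × 43.9833 + 0.0753 × 44.9289
= 5.03406 + 35.39776 + 3.38315 = 43.81497 amu

43.81 amu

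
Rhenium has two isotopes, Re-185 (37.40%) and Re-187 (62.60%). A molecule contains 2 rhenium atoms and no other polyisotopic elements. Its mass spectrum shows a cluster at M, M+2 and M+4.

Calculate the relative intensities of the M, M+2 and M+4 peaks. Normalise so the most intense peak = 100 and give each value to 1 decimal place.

29.9 : 100.0 : 83.7

Each Re atom is independently Re-185 (p = 0.3740) or Re-187 (q = 0.6260); the cluster is the binomial expansion (p + q)^2.
P(M) = 0.3740^2 = 0.139876
P(M+2) = 2 × 0.3740^1 × 0.6260^1 = 0.468248
P(M+4) = 0.6260^2 = 0.391876
The M+2 peak is largest (0.468248); scaling to 100 gives 29.9 : 100.0 : 83.7.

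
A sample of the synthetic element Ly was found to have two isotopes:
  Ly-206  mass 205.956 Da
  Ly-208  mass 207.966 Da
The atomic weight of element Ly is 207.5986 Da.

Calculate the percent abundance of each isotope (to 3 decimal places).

Writing the weighted mean with unknown fraction x of Ly-206:
205.956·x + 207.966·(1 − x) = 207.5986
(205.956 − 207.966)·x = 207.5986 − 207.966
x = -0.3674 / -2.010 = 0.18279 → 18.279% Ly-206, 81.721% Ly-208.

Ly-206: 18.279%, Ly-208: 81.721%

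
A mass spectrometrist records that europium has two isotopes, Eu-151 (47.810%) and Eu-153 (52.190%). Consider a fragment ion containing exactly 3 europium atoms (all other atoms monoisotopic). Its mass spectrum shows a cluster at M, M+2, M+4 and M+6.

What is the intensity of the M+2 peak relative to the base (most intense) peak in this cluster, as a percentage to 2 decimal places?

Binomial terms of (0.47810 + 0.52190)^3: M 0.1093, M+2 0.3579, M+4 0.3907, M+6 0.1422 → M+4 is the base peak.
P(M+4) = C(3,2) × 0.47810^1 × 0.52190^2 = 3 × 0.4781 × 0.27237961 = 0.390674 (base)
P(M+2) = C(3,1) × 0.47810^2 × 0.52190^1 = 3 × 0.22857961 × 0.5219 = 0.357887
Relative intensity = 0.357887 / 0.390674 × 100 = 91.61

91.61%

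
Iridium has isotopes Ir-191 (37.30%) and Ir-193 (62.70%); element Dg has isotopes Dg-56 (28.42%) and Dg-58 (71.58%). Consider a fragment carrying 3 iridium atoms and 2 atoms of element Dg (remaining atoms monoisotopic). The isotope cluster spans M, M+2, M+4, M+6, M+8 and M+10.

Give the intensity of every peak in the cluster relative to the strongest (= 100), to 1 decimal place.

Iridium pattern (n=3): 0.05189512 : 0.26170165 : 0.43991135 : 0.24649188
Element Dg pattern (n=2): 0.08076964 : 0.40686072 : 0.51236964
Convolve the two distributions (both contribute in 2-u steps):
  M: 0.05189512×0.08076964 = 0.004192
  M+2: 0.05189512×0.40686072 + 0.26170165×0.08076964 = 0.042252
  M+4: 0.05189512×0.51236964 + 0.26170165×0.40686072 + 0.43991135×0.08076964 = 0.168597
  M+6: 0.26170165×0.51236964 + 0.43991135×0.40686072 + 0.24649188×0.08076964 = 0.332980
  M+8: 0.43991135×0.51236964 + 0.24649188×0.40686072 = 0.325685
  M+10: 0.24649188×0.51236964 = 0.126295
Scale to base peak (0.332980) = 100: 1.3 : 12.7 : 50.6 : 100.0 : 97.8 : 37.9

1.3 : 12.7 : 50.6 : 100.0 : 97.8 : 37.9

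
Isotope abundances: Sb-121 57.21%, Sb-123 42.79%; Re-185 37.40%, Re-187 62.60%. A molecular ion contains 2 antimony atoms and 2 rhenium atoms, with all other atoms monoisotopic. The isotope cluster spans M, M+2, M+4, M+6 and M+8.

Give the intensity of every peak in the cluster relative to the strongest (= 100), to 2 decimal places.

Antimony pattern (n=2): 0.32729841 : 0.48960318 : 0.18309841
Rhenium pattern (n=2): 0.139876 : 0.468248 : 0.391876
Convolve the two distributions (both contribute in 2-u steps):
  M: 0.32729841×0.139876 = 0.045781
  M+2: 0.32729841×0.468248 + 0.48960318×0.139876 = 0.221741
  M+4: 0.32729841×0.391876 + 0.48960318×0.468248 + 0.18309841×0.139876 = 0.383127
  M+6: 0.48960318×0.391876 + 0.18309841×0.468248 = 0.277599
  M+8: 0.18309841×0.391876 = 0.071752
Scale to base peak (0.383127) = 100: 11.95 : 57.88 : 100.00 : 72.46 : 18.73

11.95 : 57.88 : 100.00 : 72.46 : 18.73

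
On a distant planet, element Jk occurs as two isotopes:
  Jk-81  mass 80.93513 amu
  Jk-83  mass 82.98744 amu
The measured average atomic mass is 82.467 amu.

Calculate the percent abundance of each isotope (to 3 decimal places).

Jk-81: 25.359%, Jk-83: 74.641%

Writing the weighted mean with unknown fraction x of Jk-81:
80.93513·x + 82.98744·(1 − x) = 82.467
(80.93513 − 82.98744)·x = 82.467 − 82.98744
x = -0.52044 / -2.05231 = 0.25359 → 25.359% Jk-81, 74.641% Jk-83.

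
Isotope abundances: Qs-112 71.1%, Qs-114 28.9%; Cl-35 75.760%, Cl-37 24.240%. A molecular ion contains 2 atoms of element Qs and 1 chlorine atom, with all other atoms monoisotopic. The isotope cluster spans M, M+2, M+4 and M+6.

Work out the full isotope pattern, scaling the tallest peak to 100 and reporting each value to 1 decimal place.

Element Qs pattern (n=2): 0.505521 : 0.410958 : 0.083521
Chlorine pattern (n=1): 0.7576 : 0.2424
Convolve the two distributions (both contribute in 2-u steps):
  M: 0.505521×0.7576 = 0.382983
  M+2: 0.505521×0.2424 + 0.410958×0.7576 = 0.433880
  M+4: 0.410958×0.2424 + 0.083521×0.7576 = 0.162892
  M+6: 0.083521×0.2424 = 0.020245
Scale to base peak (0.433880) = 100: 88.3 : 100.0 : 37.5 : 4.7

88.3 : 100.0 : 37.5 : 4.7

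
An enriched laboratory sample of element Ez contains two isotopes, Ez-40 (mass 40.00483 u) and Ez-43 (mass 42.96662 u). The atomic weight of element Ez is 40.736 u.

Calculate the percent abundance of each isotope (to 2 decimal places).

Writing the weighted mean with unknown fraction x of Ez-40:
40.00483·x + 42.96662·(1 − x) = 40.736
(40.00483 − 42.96662)·x = 40.736 − 42.96662
x = -2.23062 / -2.96179 = 0.75313 → 75.31% Ez-40, 24.69% Ez-43.

Ez-40: 75.31%, Ez-43: 24.69%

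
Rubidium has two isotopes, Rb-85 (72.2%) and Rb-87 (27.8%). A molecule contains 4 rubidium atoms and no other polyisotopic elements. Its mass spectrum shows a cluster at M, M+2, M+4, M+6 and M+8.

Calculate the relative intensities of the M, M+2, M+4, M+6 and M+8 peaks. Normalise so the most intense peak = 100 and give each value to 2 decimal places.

Each Rb atom is independently Rb-85 (p = 0.722) or Rb-87 (q = 0.278); the cluster is the binomial expansion (p + q)^4.
P(M) = 0.722^4 = 0.271737
P(M+2) = 4 × 0.722^3 × 0.278^1 = 0.418520
P(M+4) = 6 × 0.722^2 × 0.278^2 = 0.241721
P(M+6) = 4 × 0.722^1 × 0.278^3 = 0.062049
P(M+8) = 0.278^4 = 0.005973
The M+2 peak is largest (0.418520); scaling to 100 gives 64.93 : 100.00 : 57.76 : 14.83 : 1.43.

64.93 : 100.00 : 57.76 : 14.83 : 1.43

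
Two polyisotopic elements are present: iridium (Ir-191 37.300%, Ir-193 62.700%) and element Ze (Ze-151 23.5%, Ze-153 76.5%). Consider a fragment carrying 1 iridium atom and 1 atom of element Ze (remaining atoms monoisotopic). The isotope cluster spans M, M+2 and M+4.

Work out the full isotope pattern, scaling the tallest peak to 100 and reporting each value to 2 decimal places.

18.27 : 90.21 : 100.00

Iridium pattern (n=1): 0.3730 : 0.6270
Element Ze pattern (n=1): 0.2350 : 0.7650
Convolve the two distributions (both contribute in 2-u steps):
  M: 0.3730×0.2350 = 0.087655
  M+2: 0.3730×0.7650 + 0.6270×0.2350 = 0.432690
  M+4: 0.6270×0.7650 = 0.479655
Scale to base peak (0.479655) = 100: 18.27 : 90.21 : 100.00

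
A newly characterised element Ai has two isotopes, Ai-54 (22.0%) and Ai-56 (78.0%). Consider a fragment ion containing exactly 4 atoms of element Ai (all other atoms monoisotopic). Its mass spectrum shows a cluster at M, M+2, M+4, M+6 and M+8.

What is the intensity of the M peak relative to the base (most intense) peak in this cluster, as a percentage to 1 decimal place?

(0.220 + 0.780)^4 gives M 0.0023, M+2 0.0332, M+4 0.1767, M+6 0.4176, M+8 0.3702; the largest is M+6.
P(M+6) = C(4,3) × 0.220^1 × 0.780^3 = 4 × 0.2200 × 0.474552 = 0.417606 (base)
P(M) = C(4,0) × 0.220^4 × 0.780^0 = 1 × 0.00234256 × 1.0000 = 0.002343
Relative intensity = 0.002343 / 0.417606 × 100 = 0.6

0.6%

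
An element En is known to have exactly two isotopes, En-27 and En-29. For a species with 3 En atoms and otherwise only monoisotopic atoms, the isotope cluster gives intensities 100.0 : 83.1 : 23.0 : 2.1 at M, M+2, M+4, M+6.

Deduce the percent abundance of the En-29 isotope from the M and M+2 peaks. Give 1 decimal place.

21.7%

Write p for the En-27 fraction. I(M+2)/I(M) = [C(3,1)·p^2·(1−p)] / p^3 = 3·(1−p)/p = 83.1/100.0 = 0.8310
(1−p)/p = 0.8310/3 = 0.2770  ⇒  p = 1/(1 + 0.2770) = 0.7831
En-27: 78.3%, En-29: 21.7%.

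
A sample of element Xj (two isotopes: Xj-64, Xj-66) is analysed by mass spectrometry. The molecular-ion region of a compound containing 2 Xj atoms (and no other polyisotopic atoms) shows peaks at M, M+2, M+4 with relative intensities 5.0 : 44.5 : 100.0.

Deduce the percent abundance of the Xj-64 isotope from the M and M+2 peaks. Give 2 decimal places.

18.35%

If p is the fraction of Xj that is Xj-64, then I(M+2)/I(M) = [C(2,1)·p^1·(1−p)] / p^2 = 2·(1−p)/p = 44.5/5.0 = 8.9000
(1−p)/p = 8.9000/2 = 4.4500  ⇒  p = 1/(1 + 4.4500) = 0.1835
Xj-64: 18.35%, Xj-66: 81.65%.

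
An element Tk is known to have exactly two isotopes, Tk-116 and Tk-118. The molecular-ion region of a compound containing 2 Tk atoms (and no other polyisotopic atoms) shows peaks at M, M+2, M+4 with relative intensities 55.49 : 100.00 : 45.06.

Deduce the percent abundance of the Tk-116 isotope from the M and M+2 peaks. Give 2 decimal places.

52.60%

Write p for the Tk-116 fraction. I(M+2)/I(M) = [C(2,1)·p^1·(1−p)] / p^2 = 2·(1−p)/p = 100.00/55.49 = 1.8021
(1−p)/p = 1.8021/2 = 0.9011  ⇒  p = 1/(1 + 0.9011) = 0.5260
Tk-116: 52.60%, Tk-118: 47.40%.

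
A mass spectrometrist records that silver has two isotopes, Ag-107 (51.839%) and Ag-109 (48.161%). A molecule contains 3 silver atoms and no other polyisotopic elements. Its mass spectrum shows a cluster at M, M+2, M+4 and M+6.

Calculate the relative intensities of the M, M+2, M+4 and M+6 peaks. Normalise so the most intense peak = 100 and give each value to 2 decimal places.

The 3 Ag atoms are independent, so intensities follow the terms of (0.51839 + 0.48161)^3.
P(M) = 0.51839^3 = 0.139306
P(M+2) = 3 × 0.51839^2 × 0.48161^1 = 0.388267
P(M+4) = 3 × 0.51839^1 × 0.48161^2 = 0.360719
P(M+6) = 0.48161^3 = 0.111709
The M+2 peak is largest (0.388267); scaling to 100 gives 35.88 : 100.00 : 92.90 : 28.77.

35.88 : 100.00 : 92.90 : 28.77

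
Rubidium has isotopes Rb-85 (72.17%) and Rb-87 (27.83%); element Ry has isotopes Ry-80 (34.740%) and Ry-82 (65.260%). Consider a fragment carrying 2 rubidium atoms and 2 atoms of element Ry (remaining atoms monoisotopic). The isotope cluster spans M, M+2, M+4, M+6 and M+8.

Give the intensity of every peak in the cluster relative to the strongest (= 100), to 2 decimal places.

Rubidium pattern (n=2): 0.52085089 : 0.40169822 : 0.07745089
Element Ry pattern (n=2): 0.12068676 : 0.45342648 : 0.42588676
Convolve the two distributions (both contribute in 2-u steps):
  M: 0.52085089×0.12068676 = 0.062860
  M+2: 0.52085089×0.45342648 + 0.40169822×0.12068676 = 0.284647
  M+4: 0.52085089×0.42588676 + 0.40169822×0.45342648 + 0.07745089×0.12068676 = 0.413311
  M+6: 0.40169822×0.42588676 + 0.07745089×0.45342648 = 0.206196
  M+8: 0.07745089×0.42588676 = 0.032985
Scale to base peak (0.413311) = 100: 15.21 : 68.87 : 100.00 : 49.89 : 7.98

15.21 : 68.87 : 100.00 : 49.89 : 7.98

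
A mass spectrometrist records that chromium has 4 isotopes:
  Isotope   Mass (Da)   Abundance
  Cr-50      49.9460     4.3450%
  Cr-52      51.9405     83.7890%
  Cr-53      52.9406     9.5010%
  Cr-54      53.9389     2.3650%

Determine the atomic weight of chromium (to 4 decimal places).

Weight each isotope mass by its fractional abundance: 0.043450 × 49.9460 + 0.837890 × 51.9405 + 0.095010 × 52.9406 + 0.023650 × 53.9389
= 2.17015 + 43.52043 + 5.02989 + 1.27565 = 51.99612 Da

51.9961 Da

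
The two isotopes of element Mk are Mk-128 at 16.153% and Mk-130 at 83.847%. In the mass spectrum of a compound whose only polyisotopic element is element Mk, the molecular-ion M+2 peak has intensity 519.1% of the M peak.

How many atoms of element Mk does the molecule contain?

For n independent Mk atoms, I(M+2)/I(M) = n · (abundance Mk-130) / (abundance Mk-128) = n · 0.83847/0.16153.
n = 5.191 × 0.16153/0.83847 = 1.00 ≈ 1

1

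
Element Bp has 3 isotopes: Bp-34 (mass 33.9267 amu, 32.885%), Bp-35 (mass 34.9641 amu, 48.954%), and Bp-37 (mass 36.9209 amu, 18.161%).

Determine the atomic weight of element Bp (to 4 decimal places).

Average mass = Σ (abundance × isotope mass) = 0.32885 × 33.9267 + 0.48954 × 34.9641 + 0.18161 × 36.9209
= 11.15680 + 17.11633 + 6.70520 = 34.97833 amu

34.9783 amu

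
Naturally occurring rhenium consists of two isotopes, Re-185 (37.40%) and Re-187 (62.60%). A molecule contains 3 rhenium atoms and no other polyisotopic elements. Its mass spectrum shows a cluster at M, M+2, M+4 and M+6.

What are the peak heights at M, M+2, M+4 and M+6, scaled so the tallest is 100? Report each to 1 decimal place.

11.9 : 59.7 : 100.0 : 55.8

The 3 Re atoms are independent, so intensities follow the terms of (0.3740 + 0.6260)^3.
P(M) = 0.3740^3 = 0.052314
P(M+2) = 3 × 0.3740^2 × 0.6260^1 = 0.262687
P(M+4) = 3 × 0.3740^1 × 0.6260^2 = 0.439685
P(M+6) = 0.6260^3 = 0.245314
The M+4 peak is largest (0.439685); scaling to 100 gives 11.9 : 59.7 : 100.0 : 55.8.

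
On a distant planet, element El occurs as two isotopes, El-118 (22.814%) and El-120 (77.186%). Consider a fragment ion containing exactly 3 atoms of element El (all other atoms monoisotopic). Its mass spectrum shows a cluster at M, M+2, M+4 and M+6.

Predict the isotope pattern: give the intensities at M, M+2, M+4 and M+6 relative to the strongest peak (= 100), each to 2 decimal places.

2.58 : 26.21 : 88.67 : 100.00

The 3 El atoms are independent, so intensities follow the terms of (0.22814 + 0.77186)^3.
P(M) = 0.22814^3 = 0.011874
P(M+2) = 3 × 0.22814^2 × 0.77186^1 = 0.120521
P(M+4) = 3 × 0.22814^1 × 0.77186^2 = 0.407755
P(M+6) = 0.77186^3 = 0.459849
The M+6 peak is largest (0.459849); scaling to 100 gives 2.58 : 26.21 : 88.67 : 100.00.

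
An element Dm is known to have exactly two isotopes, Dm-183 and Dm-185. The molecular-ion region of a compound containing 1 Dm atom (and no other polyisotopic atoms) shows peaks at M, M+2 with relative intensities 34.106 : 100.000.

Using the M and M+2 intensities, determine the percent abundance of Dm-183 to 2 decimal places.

Write p for the Dm-183 fraction. I(M+2)/I(M) = [C(1,1)·p^0·(1−p)] / p^1 = 1·(1−p)/p = 100.000/34.106 = 2.9320
(1−p)/p = 2.9320/1 = 2.9320  ⇒  p = 1/(1 + 2.9320) = 0.2543
Dm-183: 25.43%, Dm-185: 74.57%.

25.43%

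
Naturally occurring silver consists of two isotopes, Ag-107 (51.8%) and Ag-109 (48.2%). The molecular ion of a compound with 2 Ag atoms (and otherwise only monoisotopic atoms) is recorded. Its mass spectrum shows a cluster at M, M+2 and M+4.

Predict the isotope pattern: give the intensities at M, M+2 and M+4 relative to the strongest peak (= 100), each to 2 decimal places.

53.73 : 100.00 : 46.53

The 2 Ag atoms are independent, so intensities follow the terms of (0.518 + 0.482)^2.
P(M) = 0.518^2 = 0.268324
P(M+2) = 2 × 0.518^1 × 0.482^1 = 0.499352
P(M+4) = 0.482^2 = 0.232324
The M+2 peak is largest (0.499352); scaling to 100 gives 53.73 : 100.00 : 46.53.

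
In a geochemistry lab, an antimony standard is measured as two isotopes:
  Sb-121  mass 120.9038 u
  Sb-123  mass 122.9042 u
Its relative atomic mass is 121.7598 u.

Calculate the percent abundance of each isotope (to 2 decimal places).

Sb-121: 57.21%, Sb-123: 42.79%

Let x be the fractional abundance of Sb-121; then Sb-123 has abundance 1 − x.
120.9038·x + 122.9042·(1 − x) = 121.7598
(120.9038 − 122.9042)·x = 121.7598 − 122.9042
x = -1.1444 / -2.0004 = 0.57209 → 57.21% Sb-121, 42.79% Sb-123.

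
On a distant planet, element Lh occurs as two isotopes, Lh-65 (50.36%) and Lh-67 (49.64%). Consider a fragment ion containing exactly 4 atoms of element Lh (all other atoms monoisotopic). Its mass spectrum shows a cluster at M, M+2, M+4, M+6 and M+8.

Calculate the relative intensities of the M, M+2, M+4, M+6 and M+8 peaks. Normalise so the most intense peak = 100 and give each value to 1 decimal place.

17.2 : 67.6 : 100.0 : 65.7 : 16.2

Expanding (0.5036 + 0.4964)^4:
P(M) = 0.5036^4 = 0.064320
P(M+2) = 4 × 0.5036^3 × 0.4964^1 = 0.253600
P(M+4) = 6 × 0.5036^2 × 0.4964^2 = 0.374961
P(M+6) = 4 × 0.5036^1 × 0.4964^3 = 0.246400
P(M+8) = 0.4964^4 = 0.060719
The M+4 peak is largest (0.374961); scaling to 100 gives 17.2 : 67.6 : 100.0 : 65.7 : 16.2.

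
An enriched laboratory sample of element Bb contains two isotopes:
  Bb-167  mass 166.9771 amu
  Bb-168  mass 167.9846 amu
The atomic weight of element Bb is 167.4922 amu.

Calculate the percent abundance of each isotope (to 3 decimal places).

Bb-167: 48.873%, Bb-168: 51.127%

With x = fraction of Bb-167 (so Bb-168 is 1 − x):
166.9771·x + 167.9846·(1 − x) = 167.4922
(166.9771 − 167.9846)·x = 167.4922 − 167.9846
x = -0.4924 / -1.0075 = 0.48873 → 48.873% Bb-167, 51.127% Bb-168.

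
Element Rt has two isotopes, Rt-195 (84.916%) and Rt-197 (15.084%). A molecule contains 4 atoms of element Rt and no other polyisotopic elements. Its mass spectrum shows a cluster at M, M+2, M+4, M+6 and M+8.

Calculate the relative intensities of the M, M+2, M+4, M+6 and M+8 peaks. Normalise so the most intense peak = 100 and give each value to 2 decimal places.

Each Rt atom is independently Rt-195 (p = 0.84916) or Rt-197 (q = 0.15084); the cluster is the binomial expansion (p + q)^4.
P(M) = 0.84916^4 = 0.519946
P(M+2) = 4 × 0.84916^3 × 0.15084^1 = 0.369441
P(M+4) = 6 × 0.84916^2 × 0.15084^2 = 0.098438
P(M+6) = 4 × 0.84916^1 × 0.15084^3 = 0.011657
P(M+8) = 0.15084^4 = 0.000518
The M peak is largest (0.519946); scaling to 100 gives 100.00 : 71.05 : 18.93 : 2.24 : 0.10.

100.00 : 71.05 : 18.93 : 2.24 : 0.10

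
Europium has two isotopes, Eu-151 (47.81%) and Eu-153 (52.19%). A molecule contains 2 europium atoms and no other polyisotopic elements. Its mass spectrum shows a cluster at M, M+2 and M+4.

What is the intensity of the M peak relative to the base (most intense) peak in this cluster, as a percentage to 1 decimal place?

(0.4781 + 0.5219)^2 gives M 0.2286, M+2 0.4990, M+4 0.2724; the largest is M+2.
P(M+2) = C(2,1) × 0.4781^1 × 0.5219^1 = 2 × 0.4781 × 0.5219 = 0.499041 (base)
P(M) = C(2,0) × 0.4781^2 × 0.5219^0 = 1 × 0.22857961 × 1.0000 = 0.228580
Relative intensity = 0.228580 / 0.499041 × 100 = 45.8

45.8%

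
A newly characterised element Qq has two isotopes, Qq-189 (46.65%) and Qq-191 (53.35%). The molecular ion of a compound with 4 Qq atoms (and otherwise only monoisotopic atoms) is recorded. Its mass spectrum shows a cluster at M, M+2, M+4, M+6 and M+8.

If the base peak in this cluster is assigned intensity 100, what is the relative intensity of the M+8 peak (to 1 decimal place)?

21.8

Term probabilities: M 0.0474, M+2 0.2166, M+4 0.3716, M+6 0.2833, M+8 0.0810. Base peak = M+4.
P(M+4) = C(4,2) × 0.4665^2 × 0.5335^2 = 6 × 0.21762225 × 0.28462225 = 0.371641 (base)
P(M+8) = C(4,4) × 0.4665^0 × 0.5335^4 = 1 × 1.0000 × 0.08100983 = 0.081010
Relative intensity = 0.081010 / 0.371641 × 100 = 21.8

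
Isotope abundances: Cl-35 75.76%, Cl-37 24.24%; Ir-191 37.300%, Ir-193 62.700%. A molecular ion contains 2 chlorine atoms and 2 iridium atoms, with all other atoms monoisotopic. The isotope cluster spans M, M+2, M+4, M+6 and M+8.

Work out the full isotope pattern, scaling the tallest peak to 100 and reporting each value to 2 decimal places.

19.69 : 78.79 : 100.00 : 42.37 : 5.69

Chlorine pattern (n=2): 0.57395776 : 0.36728448 : 0.05875776
Iridium pattern (n=2): 0.139129 : 0.467742 : 0.393129
Convolve the two distributions (both contribute in 2-u steps):
  M: 0.57395776×0.139129 = 0.079854
  M+2: 0.57395776×0.467742 + 0.36728448×0.139129 = 0.319564
  M+4: 0.57395776×0.393129 + 0.36728448×0.467742 + 0.05875776×0.139129 = 0.405609
  M+6: 0.36728448×0.393129 + 0.05875776×0.467742 = 0.171874
  M+8: 0.05875776×0.393129 = 0.023099
Scale to base peak (0.405609) = 100: 19.69 : 78.79 : 100.00 : 42.37 : 5.69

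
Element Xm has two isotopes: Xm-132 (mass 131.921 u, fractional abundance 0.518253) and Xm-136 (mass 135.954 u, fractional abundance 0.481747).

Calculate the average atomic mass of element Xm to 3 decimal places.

133.864 u

The abundance-weighted mean is 0.518253 × 131.921 + 0.481747 × 135.954
= 68.3685 + 65.4954 = 133.8639 u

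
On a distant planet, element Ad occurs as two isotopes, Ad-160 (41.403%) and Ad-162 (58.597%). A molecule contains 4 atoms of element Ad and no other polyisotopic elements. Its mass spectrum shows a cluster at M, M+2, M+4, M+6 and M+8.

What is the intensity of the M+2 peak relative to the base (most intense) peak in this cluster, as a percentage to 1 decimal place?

47.1%

(0.41403 + 0.58597)^4 gives M 0.0294, M+2 0.1664, M+4 0.3532, M+6 0.3332, M+8 0.1179; the largest is M+4.
P(M+4) = C(4,2) × 0.41403^2 × 0.58597^2 = 6 × 0.17142084 × 0.34336084 = 0.353155 (base)
P(M+2) = C(4,1) × 0.41403^3 × 0.58597^1 = 4 × 0.07097337 × 0.58597 = 0.166353
Relative intensity = 0.166353 / 0.353155 × 100 = 47.1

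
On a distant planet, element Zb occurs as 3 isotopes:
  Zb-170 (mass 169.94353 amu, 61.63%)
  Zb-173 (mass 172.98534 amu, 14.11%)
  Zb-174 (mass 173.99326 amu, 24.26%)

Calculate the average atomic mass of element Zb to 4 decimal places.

Weight each isotope mass by its fractional abundance: 0.6163 × 169.94353 + 0.1411 × 172.98534 + 0.2426 × 173.99326
= 104.736198 + 24.408231 + 42.210765 = 171.355194 amu

171.3552 amu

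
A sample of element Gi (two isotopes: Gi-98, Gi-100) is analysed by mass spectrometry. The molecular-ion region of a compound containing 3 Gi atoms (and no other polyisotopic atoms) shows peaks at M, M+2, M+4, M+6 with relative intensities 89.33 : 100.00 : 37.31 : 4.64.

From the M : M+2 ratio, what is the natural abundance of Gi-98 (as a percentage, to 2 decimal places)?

Write p for the Gi-98 fraction. I(M+2)/I(M) = [C(3,1)·p^2·(1−p)] / p^3 = 3·(1−p)/p = 100.00/89.33 = 1.1194
(1−p)/p = 1.1194/3 = 0.3731  ⇒  p = 1/(1 + 0.3731) = 0.7283
Gi-98: 72.83%, Gi-100: 27.17%.

72.83%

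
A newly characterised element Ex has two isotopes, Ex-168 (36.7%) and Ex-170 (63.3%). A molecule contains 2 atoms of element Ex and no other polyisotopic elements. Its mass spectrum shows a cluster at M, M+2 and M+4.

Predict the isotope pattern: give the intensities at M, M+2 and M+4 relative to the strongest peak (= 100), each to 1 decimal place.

Expanding (0.367 + 0.633)^2:
P(M) = 0.367^2 = 0.134689
P(M+2) = 2 × 0.367^1 × 0.633^1 = 0.464622
P(M+4) = 0.633^2 = 0.400689
The M+2 peak is largest (0.464622); scaling to 100 gives 29.0 : 100.0 : 86.2.

29.0 : 100.0 : 86.2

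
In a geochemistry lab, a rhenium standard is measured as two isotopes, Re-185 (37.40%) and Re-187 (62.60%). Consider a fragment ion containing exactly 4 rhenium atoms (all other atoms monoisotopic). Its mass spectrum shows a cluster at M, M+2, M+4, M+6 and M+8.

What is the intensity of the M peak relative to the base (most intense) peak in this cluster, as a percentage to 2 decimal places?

5.33%

Binomial terms of (0.3740 + 0.6260)^4: M 0.0196, M+2 0.1310, M+4 0.3289, M+6 0.3670, M+8 0.1536 → M+6 is the base peak.
P(M+6) = C(4,3) × 0.3740^1 × 0.6260^3 = 4 × 0.3740 × 0.24531438 = 0.366990 (base)
P(M) = C(4,0) × 0.3740^4 × 0.6260^0 = 1 × 0.0195653 × 1.0000 = 0.019565
Relative intensity = 0.019565 / 0.366990 × 100 = 5.33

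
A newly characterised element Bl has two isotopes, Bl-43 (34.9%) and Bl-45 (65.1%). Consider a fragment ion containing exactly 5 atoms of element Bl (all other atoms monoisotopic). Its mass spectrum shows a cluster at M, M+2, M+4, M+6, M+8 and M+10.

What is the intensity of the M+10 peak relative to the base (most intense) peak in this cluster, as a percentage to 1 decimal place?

34.8%

Binomial terms of (0.349 + 0.651)^5: M 0.0052, M+2 0.0483, M+4 0.1802, M+6 0.3360, M+8 0.3134, M+10 0.1169 → M+6 is the base peak.
P(M+6) = C(5,3) × 0.349^2 × 0.651^3 = 10 × 0.121801 × 0.27589445 = 0.336042 (base)
P(M+10) = C(5,5) × 0.349^0 × 0.651^5 = 1 × 1.0000 × 0.11692434 = 0.116924
Relative intensity = 0.116924 / 0.336042 × 100 = 34.8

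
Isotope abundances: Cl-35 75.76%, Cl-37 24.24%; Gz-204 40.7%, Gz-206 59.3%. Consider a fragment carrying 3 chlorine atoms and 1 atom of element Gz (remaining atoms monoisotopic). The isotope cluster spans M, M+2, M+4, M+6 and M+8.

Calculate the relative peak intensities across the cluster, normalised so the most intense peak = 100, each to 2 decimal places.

41.38 : 100.00 : 70.57 : 19.87 : 1.97

Chlorine pattern (n=3): 0.4348304 : 0.41738208 : 0.13354464 : 0.01424288
Element Gz pattern (n=1): 0.4070 : 0.5930
Convolve the two distributions (both contribute in 2-u steps):
  M: 0.4348304×0.4070 = 0.176976
  M+2: 0.4348304×0.5930 + 0.41738208×0.4070 = 0.427729
  M+4: 0.41738208×0.5930 + 0.13354464×0.4070 = 0.301860
  M+6: 0.13354464×0.5930 + 0.01424288×0.4070 = 0.084989
  M+8: 0.01424288×0.5930 = 0.008446
Scale to base peak (0.427729) = 100: 41.38 : 100.00 : 70.57 : 19.87 : 1.97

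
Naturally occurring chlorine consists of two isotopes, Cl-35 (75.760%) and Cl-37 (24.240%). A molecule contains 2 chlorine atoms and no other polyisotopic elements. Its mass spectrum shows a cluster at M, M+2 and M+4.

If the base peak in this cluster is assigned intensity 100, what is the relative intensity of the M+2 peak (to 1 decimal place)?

(0.75760 + 0.24240)^2 gives M 0.5740, M+2 0.3673, M+4 0.0588; the largest is M.
P(M) = C(2,0) × 0.75760^2 × 0.24240^0 = 1 × 0.57395776 × 1.0000 = 0.573958 (base)
P(M+2) = C(2,1) × 0.75760^1 × 0.24240^1 = 2 × 0.7576 × 0.2424 = 0.367284
Relative intensity = 0.367284 / 0.573958 × 100 = 64.0

64.0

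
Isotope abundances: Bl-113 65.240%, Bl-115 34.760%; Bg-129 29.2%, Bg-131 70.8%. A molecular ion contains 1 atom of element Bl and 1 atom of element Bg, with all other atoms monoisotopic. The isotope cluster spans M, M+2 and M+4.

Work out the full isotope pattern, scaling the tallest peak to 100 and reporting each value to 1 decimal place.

Element Bl pattern (n=1): 0.6524 : 0.3476
Element Bg pattern (n=1): 0.2920 : 0.7080
Convolve the two distributions (both contribute in 2-u steps):
  M: 0.6524×0.2920 = 0.190501
  M+2: 0.6524×0.7080 + 0.3476×0.2920 = 0.563398
  M+4: 0.3476×0.7080 = 0.246101
Scale to base peak (0.563398) = 100: 33.8 : 100.0 : 43.7

33.8 : 100.0 : 43.7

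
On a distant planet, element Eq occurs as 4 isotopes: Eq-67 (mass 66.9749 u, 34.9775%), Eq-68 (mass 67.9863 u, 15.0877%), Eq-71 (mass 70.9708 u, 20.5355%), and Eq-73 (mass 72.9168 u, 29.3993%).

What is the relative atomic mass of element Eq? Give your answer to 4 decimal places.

The abundance-weighted mean is 0.349775 × 66.9749 + 0.150877 × 67.9863 + 0.205355 × 70.9708 + 0.293993 × 72.9168
= 23.42615 + 10.25757 + 14.57421 + 21.43703 = 69.69496 u

69.6950 u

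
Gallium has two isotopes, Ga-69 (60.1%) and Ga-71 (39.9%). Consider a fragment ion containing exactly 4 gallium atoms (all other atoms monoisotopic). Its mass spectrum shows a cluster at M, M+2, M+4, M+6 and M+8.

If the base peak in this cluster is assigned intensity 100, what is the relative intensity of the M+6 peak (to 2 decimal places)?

Binomial terms of (0.601 + 0.399)^4: M 0.1305, M+2 0.3465, M+4 0.3450, M+6 0.1527, M+8 0.0253 → M+2 is the base peak.
P(M+2) = C(4,1) × 0.601^3 × 0.399^1 = 4 × 0.2170818 × 0.3990 = 0.346463 (base)
P(M+6) = C(4,3) × 0.601^1 × 0.399^3 = 4 × 0.6010 × 0.0635212 = 0.152705
Relative intensity = 0.152705 / 0.346463 × 100 = 44.08

44.08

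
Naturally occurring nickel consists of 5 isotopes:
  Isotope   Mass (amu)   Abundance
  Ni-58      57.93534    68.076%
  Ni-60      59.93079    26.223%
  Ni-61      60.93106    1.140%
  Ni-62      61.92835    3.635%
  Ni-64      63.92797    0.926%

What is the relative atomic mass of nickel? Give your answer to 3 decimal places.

Weight each isotope mass by its fractional abundance: 0.68076 × 57.93534 + 0.26223 × 59.93079 + 0.01140 × 60.93106 + 0.03635 × 61.92835 + 0.00926 × 63.92797
= 39.440062 + 15.715651 + 0.694614 + 2.251096 + 0.591973 = 58.693396 amu

58.693 amu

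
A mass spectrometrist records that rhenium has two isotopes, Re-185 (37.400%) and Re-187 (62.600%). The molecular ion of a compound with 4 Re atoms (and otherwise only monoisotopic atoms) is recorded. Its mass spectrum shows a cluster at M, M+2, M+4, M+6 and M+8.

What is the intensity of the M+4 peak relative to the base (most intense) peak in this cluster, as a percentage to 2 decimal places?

(0.37400 + 0.62600)^4 gives M 0.0196, M+2 0.1310, M+4 0.3289, M+6 0.3670, M+8 0.1536; the largest is M+6.
P(M+6) = C(4,3) × 0.37400^1 × 0.62600^3 = 4 × 0.3740 × 0.24531438 = 0.366990 (base)
P(M+4) = C(4,2) × 0.37400^2 × 0.62600^2 = 6 × 0.139876 × 0.391876 = 0.328884
Relative intensity = 0.328884 / 0.366990 × 100 = 89.62

89.62%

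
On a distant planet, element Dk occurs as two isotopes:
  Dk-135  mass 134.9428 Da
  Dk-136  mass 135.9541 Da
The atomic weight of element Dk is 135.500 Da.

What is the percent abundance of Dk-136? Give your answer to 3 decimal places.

Writing the weighted mean with unknown fraction x of Dk-135:
134.9428·x + 135.9541·(1 − x) = 135.500
(134.9428 − 135.9541)·x = 135.500 − 135.9541
x = -0.4541 / -1.0113 = 0.44903 → 44.903% Dk-135, 55.097% Dk-136.

55.097%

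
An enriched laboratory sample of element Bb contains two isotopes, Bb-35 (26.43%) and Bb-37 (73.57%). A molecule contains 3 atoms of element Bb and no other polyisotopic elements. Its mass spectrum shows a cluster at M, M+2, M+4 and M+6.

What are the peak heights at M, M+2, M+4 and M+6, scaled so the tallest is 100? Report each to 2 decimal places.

The 3 Bb atoms are independent, so intensities follow the terms of (0.2643 + 0.7357)^3.
P(M) = 0.2643^3 = 0.018463
P(M+2) = 3 × 0.2643^2 × 0.7357^1 = 0.154176
P(M+4) = 3 × 0.2643^1 × 0.7357^2 = 0.429161
P(M+6) = 0.7357^3 = 0.398201
The M+4 peak is largest (0.429161); scaling to 100 gives 4.30 : 35.92 : 100.00 : 92.79.

4.30 : 35.92 : 100.00 : 92.79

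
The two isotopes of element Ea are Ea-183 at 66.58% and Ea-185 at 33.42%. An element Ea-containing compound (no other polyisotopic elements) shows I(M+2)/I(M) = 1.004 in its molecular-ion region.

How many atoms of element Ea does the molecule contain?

2

For n independent Ea atoms, I(M+2)/I(M) = n · (abundance Ea-185) / (abundance Ea-183) = n · 0.3342/0.6658.
n = 1.004 × 0.6658/0.3342 = 2.00 ≈ 2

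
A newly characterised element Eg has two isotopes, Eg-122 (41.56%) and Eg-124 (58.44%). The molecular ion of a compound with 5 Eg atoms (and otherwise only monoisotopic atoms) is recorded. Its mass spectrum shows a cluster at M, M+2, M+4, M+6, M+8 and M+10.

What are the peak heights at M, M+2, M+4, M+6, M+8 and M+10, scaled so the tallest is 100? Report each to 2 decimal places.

3.60 : 25.29 : 71.12 : 100.00 : 70.31 : 19.77

Each Eg atom is independently Eg-122 (p = 0.4156) or Eg-124 (q = 0.5844); the cluster is the binomial expansion (p + q)^5.
P(M) = 0.4156^5 = 0.012399
P(M+2) = 5 × 0.4156^4 × 0.5844^1 = 0.087173
P(M+4) = 10 × 0.4156^3 × 0.5844^2 = 0.245159
P(M+6) = 10 × 0.4156^2 × 0.5844^3 = 0.344732
P(M+8) = 5 × 0.4156^1 × 0.5844^4 = 0.242374
P(M+10) = 0.5844^5 = 0.068163
The M+6 peak is largest (0.344732); scaling to 100 gives 3.60 : 25.29 : 71.12 : 100.00 : 70.31 : 19.77.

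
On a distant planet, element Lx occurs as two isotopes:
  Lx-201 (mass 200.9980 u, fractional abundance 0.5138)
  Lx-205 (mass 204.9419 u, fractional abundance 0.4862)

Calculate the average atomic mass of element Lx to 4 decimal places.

The abundance-weighted mean is 0.5138 × 200.9980 + 0.4862 × 204.9419
= 103.27277 + 99.64275 = 202.91552 u

202.9155 u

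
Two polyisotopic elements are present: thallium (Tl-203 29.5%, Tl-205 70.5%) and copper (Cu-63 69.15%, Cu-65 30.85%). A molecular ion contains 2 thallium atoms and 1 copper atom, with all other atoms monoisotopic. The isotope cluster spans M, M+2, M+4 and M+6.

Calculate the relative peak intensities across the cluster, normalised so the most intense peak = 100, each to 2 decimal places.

12.75 : 66.62 : 100.00 : 32.48

Thallium pattern (n=2): 0.087025 : 0.41595 : 0.497025
Copper pattern (n=1): 0.6915 : 0.3085
Convolve the two distributions (both contribute in 2-u steps):
  M: 0.087025×0.6915 = 0.060178
  M+2: 0.087025×0.3085 + 0.41595×0.6915 = 0.314477
  M+4: 0.41595×0.3085 + 0.497025×0.6915 = 0.472013
  M+6: 0.497025×0.3085 = 0.153332
Scale to base peak (0.472013) = 100: 12.75 : 66.62 : 100.00 : 32.48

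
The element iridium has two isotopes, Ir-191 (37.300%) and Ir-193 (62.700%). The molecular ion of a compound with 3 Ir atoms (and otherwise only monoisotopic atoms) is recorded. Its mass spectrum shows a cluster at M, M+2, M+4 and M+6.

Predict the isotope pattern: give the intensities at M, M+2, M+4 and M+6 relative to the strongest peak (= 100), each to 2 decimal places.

11.80 : 59.49 : 100.00 : 56.03

The 3 Ir atoms are independent, so intensities follow the terms of (0.37300 + 0.62700)^3.
P(M) = 0.37300^3 = 0.051895
P(M+2) = 3 × 0.37300^2 × 0.62700^1 = 0.261702
P(M+4) = 3 × 0.37300^1 × 0.62700^2 = 0.439911
P(M+6) = 0.62700^3 = 0.246492
The M+4 peak is largest (0.439911); scaling to 100 gives 11.80 : 59.49 : 100.00 : 56.03.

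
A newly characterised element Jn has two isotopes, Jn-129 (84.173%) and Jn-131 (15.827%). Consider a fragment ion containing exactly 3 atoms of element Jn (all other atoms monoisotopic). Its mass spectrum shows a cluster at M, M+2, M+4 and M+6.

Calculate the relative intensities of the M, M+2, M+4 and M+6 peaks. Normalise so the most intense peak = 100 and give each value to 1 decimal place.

The 3 Jn atoms are independent, so intensities follow the terms of (0.84173 + 0.15827)^3.
P(M) = 0.84173^3 = 0.596374
P(M+2) = 3 × 0.84173^2 × 0.15827^1 = 0.336407
P(M+4) = 3 × 0.84173^1 × 0.15827^2 = 0.063254
P(M+6) = 0.15827^3 = 0.003965
The M peak is largest (0.596374); scaling to 100 gives 100.0 : 56.4 : 10.6 : 0.7.

100.0 : 56.4 : 10.6 : 0.7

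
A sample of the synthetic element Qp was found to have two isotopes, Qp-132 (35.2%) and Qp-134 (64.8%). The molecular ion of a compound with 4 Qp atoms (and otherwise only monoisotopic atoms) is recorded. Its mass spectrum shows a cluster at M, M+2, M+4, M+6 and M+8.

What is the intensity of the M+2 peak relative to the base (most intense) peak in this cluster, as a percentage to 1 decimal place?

Term probabilities: M 0.0154, M+2 0.1130, M+4 0.3122, M+6 0.3831, M+8 0.1763. Base peak = M+6.
P(M+6) = C(4,3) × 0.352^1 × 0.648^3 = 4 × 0.3520 × 0.27209779 = 0.383114 (base)
P(M+2) = C(4,1) × 0.352^3 × 0.648^1 = 4 × 0.04361421 × 0.6480 = 0.113048
Relative intensity = 0.113048 / 0.383114 × 100 = 29.5

29.5%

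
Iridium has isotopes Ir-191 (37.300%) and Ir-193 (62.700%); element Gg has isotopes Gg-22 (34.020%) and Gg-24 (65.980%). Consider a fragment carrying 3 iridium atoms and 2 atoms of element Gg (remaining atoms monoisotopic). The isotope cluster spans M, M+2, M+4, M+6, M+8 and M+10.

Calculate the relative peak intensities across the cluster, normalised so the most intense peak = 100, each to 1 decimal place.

Iridium pattern (n=3): 0.05189512 : 0.26170165 : 0.43991135 : 0.24649188
Element Gg pattern (n=2): 0.11573604 : 0.44892792 : 0.43533604
Convolve the two distributions (both contribute in 2-u steps):
  M: 0.05189512×0.11573604 = 0.006006
  M+2: 0.05189512×0.44892792 + 0.26170165×0.11573604 = 0.053585
  M+4: 0.05189512×0.43533604 + 0.26170165×0.44892792 + 0.43991135×0.11573604 = 0.190991
  M+6: 0.26170165×0.43533604 + 0.43991135×0.44892792 + 0.24649188×0.11573604 = 0.339945
  M+8: 0.43991135×0.43533604 + 0.24649188×0.44892792 = 0.302166
  M+10: 0.24649188×0.43533604 = 0.107307
Scale to base peak (0.339945) = 100: 1.8 : 15.8 : 56.2 : 100.0 : 88.9 : 31.6

1.8 : 15.8 : 56.2 : 100.0 : 88.9 : 31.6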